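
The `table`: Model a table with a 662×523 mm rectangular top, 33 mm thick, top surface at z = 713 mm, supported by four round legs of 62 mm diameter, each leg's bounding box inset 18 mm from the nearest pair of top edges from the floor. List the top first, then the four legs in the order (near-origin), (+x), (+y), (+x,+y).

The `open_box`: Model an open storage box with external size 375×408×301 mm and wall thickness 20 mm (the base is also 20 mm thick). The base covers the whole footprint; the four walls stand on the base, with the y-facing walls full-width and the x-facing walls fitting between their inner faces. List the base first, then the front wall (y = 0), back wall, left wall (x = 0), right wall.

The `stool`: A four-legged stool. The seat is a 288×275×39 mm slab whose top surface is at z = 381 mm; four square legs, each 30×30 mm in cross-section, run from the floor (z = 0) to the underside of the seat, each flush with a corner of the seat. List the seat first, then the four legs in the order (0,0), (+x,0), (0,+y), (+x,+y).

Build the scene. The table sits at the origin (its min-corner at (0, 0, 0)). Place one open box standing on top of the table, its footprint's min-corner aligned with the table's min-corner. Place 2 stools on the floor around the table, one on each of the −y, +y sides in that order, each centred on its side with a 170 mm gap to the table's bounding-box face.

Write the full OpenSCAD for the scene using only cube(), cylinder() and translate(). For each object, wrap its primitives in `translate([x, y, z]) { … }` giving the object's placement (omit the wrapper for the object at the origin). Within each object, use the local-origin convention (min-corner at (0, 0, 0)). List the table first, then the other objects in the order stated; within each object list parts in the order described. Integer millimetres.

translate([0, 0, 680]) cube([662, 523, 33]);
translate([49, 49, 0]) cylinder(h = 680, r = 31);
translate([613, 49, 0]) cylinder(h = 680, r = 31);
translate([49, 474, 0]) cylinder(h = 680, r = 31);
translate([613, 474, 0]) cylinder(h = 680, r = 31);
translate([0, 0, 713]) {
  cube([375, 408, 20]);
  translate([0, 0, 20]) cube([375, 20, 281]);
  translate([0, 388, 20]) cube([375, 20, 281]);
  translate([0, 20, 20]) cube([20, 368, 281]);
  translate([355, 20, 20]) cube([20, 368, 281]);
}
translate([187, -445, 0]) {
  translate([0, 0, 342]) cube([288, 275, 39]);
  cube([30, 30, 342]);
  translate([258, 0, 0]) cube([30, 30, 342]);
  translate([0, 245, 0]) cube([30, 30, 342]);
  translate([258, 245, 0]) cube([30, 30, 342]);
}
translate([187, 693, 0]) {
  translate([0, 0, 342]) cube([288, 275, 39]);
  cube([30, 30, 342]);
  translate([258, 0, 0]) cube([30, 30, 342]);
  translate([0, 245, 0]) cube([30, 30, 342]);
  translate([258, 245, 0]) cube([30, 30, 342]);
}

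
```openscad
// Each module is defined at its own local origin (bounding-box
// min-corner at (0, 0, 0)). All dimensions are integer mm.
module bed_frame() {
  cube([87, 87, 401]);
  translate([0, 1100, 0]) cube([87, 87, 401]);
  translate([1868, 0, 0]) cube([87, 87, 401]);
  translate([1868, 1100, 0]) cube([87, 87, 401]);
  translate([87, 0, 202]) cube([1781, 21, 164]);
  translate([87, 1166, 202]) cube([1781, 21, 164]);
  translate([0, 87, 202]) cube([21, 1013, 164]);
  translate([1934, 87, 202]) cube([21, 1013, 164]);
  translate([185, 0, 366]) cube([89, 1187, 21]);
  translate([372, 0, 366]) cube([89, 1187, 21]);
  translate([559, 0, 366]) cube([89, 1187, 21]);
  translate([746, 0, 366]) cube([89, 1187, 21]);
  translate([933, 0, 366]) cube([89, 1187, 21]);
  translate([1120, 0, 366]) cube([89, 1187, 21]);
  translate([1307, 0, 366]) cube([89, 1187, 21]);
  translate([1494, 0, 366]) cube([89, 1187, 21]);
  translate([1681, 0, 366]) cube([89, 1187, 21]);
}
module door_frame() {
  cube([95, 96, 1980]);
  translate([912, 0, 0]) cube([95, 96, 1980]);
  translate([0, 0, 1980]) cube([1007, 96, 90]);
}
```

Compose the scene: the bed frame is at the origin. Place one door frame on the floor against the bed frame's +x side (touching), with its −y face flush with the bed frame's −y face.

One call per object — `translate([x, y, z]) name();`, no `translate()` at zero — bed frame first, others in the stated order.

bed_frame();
translate([1955, 0, 0]) door_frame();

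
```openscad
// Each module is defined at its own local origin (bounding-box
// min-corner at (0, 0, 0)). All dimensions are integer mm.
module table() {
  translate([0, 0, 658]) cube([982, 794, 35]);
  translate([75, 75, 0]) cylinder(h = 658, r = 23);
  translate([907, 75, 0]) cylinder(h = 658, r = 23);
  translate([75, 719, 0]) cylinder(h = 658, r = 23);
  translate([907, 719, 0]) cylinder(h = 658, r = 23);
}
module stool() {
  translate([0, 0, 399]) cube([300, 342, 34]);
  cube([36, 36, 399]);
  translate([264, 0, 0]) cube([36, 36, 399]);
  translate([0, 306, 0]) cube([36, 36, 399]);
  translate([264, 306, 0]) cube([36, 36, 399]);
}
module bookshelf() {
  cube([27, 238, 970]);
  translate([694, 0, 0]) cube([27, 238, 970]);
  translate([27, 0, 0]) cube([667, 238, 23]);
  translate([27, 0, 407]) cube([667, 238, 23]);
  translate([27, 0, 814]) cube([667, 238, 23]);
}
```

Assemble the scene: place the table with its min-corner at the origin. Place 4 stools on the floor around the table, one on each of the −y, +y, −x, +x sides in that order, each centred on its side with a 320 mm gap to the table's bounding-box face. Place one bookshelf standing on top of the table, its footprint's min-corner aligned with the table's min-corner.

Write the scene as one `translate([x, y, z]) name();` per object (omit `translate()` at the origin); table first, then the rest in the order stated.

table();
translate([341, -662, 0]) stool();
translate([341, 1114, 0]) stool();
translate([-620, 226, 0]) stool();
translate([1302, 226, 0]) stool();
translate([0, 0, 693]) bookshelf();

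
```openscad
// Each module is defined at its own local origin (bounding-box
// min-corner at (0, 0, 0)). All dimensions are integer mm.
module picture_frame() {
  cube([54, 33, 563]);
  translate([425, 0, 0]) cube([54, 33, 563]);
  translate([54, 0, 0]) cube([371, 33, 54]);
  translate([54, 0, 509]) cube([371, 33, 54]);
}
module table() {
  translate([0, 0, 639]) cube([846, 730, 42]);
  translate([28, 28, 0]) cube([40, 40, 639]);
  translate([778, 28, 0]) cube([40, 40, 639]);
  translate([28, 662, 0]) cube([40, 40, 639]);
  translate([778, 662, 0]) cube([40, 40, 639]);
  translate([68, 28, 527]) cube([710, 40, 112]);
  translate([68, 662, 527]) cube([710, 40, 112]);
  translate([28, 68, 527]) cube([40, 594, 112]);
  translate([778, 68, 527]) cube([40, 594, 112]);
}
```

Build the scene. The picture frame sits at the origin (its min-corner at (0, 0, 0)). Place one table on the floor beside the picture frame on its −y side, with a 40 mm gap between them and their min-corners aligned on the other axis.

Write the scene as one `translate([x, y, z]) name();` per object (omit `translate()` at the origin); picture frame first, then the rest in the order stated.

picture_frame();
translate([0, -770, 0]) table();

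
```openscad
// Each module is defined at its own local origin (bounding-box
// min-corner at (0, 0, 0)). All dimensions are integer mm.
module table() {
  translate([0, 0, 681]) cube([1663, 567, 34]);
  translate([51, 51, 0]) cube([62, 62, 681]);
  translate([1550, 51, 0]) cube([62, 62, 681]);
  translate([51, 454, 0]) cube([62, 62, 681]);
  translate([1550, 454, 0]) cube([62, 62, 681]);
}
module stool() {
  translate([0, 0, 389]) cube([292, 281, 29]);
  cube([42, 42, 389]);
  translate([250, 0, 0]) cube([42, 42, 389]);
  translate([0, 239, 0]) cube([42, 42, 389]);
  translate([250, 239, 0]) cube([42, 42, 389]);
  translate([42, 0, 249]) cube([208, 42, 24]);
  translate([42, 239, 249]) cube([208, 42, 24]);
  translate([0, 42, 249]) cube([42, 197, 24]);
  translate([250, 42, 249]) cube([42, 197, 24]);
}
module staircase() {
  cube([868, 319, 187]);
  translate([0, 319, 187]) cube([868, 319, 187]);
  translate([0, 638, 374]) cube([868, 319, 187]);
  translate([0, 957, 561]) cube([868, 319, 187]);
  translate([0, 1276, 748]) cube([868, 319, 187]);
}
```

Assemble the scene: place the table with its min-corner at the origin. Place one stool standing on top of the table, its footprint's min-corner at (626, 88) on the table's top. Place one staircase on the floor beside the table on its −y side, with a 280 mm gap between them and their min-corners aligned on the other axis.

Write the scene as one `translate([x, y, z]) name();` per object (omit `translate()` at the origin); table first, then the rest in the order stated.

table();
translate([626, 88, 715]) stool();
translate([0, -1875, 0]) staircase();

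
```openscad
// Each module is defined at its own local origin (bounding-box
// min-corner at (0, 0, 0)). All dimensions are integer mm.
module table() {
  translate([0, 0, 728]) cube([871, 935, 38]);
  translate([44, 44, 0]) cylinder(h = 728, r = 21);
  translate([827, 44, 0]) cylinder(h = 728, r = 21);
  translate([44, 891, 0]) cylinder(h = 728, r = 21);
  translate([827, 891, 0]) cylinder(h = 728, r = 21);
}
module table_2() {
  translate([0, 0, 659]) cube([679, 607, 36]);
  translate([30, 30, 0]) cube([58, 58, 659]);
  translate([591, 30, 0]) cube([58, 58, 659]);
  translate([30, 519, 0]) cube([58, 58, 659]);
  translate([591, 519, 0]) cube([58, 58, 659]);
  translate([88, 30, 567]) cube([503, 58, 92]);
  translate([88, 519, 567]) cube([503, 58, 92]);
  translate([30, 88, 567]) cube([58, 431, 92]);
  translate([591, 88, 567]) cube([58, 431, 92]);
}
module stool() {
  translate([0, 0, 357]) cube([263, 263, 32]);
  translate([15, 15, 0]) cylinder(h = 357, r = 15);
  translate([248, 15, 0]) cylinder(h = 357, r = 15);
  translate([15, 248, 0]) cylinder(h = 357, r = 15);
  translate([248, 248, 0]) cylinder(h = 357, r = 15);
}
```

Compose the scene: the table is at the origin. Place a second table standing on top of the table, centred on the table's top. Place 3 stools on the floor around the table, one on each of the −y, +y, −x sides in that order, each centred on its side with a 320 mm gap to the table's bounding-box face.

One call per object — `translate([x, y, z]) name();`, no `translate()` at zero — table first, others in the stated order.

table();
translate([96, 164, 766]) table_2();
translate([304, -583, 0]) stool();
translate([304, 1255, 0]) stool();
translate([-583, 336, 0]) stool();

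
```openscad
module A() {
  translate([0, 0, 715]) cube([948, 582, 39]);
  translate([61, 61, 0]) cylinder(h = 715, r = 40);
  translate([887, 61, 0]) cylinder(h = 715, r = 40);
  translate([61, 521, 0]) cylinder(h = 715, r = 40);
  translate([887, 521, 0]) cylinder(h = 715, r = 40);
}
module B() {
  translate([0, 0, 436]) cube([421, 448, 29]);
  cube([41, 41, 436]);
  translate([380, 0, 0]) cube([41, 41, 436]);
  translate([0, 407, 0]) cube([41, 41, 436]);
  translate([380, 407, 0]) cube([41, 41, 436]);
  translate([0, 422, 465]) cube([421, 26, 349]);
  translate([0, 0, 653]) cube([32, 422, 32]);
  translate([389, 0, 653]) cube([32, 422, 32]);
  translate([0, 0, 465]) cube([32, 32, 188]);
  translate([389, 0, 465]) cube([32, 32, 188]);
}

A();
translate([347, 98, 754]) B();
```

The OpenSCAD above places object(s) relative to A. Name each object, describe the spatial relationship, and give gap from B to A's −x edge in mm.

A is a table. B is a chair. The chair is on top of the table. The gap from the chair to the table's −x edge is 347 mm.

The chair's min-x is at 347; the table's min-x is 0; gap = 347 mm.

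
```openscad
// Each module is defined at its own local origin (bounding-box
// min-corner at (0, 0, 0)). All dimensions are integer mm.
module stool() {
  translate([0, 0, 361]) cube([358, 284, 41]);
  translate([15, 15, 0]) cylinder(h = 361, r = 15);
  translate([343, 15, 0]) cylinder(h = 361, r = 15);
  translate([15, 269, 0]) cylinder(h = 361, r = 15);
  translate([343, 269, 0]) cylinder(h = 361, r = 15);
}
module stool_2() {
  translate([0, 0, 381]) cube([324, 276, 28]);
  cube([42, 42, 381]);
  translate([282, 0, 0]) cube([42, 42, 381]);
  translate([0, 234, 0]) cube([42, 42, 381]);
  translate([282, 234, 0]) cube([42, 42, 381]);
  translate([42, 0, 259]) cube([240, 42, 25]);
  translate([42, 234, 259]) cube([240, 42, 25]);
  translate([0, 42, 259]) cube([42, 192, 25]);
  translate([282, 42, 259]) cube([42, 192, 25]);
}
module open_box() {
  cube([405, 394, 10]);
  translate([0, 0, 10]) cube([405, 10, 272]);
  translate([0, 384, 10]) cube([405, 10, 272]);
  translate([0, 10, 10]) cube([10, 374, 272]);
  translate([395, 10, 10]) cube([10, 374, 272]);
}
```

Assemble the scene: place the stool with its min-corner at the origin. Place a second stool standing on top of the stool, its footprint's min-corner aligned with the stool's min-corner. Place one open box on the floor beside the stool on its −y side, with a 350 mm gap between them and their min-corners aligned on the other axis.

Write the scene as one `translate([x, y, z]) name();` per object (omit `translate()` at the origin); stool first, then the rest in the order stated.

stool();
translate([0, 0, 402]) stool_2();
translate([0, -744, 0]) open_box();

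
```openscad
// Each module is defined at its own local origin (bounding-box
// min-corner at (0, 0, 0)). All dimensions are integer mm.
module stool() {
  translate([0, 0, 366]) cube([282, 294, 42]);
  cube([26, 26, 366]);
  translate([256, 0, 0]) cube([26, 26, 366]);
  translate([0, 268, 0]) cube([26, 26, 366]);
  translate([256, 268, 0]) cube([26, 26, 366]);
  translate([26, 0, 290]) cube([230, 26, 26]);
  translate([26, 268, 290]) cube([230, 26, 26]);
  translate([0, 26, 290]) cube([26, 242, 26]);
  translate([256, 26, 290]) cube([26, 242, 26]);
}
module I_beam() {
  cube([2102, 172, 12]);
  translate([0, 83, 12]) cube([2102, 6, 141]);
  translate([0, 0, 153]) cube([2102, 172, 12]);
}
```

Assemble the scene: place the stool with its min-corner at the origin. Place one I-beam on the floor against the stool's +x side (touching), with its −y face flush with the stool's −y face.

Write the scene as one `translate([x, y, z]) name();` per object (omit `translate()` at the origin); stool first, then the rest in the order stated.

stool();
translate([282, 0, 0]) I_beam();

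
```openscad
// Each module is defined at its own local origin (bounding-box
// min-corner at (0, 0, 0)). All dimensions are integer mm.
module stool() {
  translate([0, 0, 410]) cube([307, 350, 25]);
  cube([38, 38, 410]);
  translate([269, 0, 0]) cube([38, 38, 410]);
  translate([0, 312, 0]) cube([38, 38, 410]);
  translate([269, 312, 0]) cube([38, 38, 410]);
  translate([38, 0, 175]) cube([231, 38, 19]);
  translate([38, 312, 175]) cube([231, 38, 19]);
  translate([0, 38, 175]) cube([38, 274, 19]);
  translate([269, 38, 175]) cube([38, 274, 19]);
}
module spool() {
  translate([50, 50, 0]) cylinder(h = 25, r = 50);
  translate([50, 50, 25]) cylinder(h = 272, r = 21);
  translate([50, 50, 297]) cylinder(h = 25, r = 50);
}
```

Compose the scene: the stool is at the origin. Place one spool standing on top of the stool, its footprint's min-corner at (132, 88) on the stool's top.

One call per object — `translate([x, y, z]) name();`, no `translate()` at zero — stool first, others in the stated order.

stool();
translate([132, 88, 435]) spool();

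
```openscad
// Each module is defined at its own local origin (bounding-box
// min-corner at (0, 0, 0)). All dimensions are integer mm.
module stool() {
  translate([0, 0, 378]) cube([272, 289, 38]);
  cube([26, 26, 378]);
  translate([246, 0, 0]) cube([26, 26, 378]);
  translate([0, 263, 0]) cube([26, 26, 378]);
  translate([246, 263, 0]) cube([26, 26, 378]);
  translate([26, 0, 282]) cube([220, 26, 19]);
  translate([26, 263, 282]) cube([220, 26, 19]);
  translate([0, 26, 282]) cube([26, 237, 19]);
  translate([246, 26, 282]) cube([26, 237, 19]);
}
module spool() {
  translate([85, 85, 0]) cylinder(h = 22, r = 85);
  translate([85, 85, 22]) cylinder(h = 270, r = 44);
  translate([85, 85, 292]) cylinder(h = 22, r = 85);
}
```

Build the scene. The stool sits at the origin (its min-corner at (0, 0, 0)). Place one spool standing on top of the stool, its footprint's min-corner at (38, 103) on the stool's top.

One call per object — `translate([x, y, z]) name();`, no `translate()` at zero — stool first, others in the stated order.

stool();
translate([38, 103, 416]) spool();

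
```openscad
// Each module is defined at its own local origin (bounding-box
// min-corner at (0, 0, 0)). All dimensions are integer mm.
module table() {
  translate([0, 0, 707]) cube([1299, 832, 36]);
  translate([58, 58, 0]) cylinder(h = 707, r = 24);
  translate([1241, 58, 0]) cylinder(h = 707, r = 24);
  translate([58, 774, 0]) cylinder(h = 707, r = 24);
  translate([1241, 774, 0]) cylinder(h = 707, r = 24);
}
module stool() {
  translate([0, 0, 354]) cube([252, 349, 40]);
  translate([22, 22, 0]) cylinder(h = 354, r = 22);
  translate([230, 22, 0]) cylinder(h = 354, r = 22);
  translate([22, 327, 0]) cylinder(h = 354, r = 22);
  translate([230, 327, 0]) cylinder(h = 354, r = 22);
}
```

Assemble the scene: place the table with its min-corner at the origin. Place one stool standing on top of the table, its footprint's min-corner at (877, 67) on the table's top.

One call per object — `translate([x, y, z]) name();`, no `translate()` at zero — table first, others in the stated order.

table();
translate([877, 67, 743]) stool();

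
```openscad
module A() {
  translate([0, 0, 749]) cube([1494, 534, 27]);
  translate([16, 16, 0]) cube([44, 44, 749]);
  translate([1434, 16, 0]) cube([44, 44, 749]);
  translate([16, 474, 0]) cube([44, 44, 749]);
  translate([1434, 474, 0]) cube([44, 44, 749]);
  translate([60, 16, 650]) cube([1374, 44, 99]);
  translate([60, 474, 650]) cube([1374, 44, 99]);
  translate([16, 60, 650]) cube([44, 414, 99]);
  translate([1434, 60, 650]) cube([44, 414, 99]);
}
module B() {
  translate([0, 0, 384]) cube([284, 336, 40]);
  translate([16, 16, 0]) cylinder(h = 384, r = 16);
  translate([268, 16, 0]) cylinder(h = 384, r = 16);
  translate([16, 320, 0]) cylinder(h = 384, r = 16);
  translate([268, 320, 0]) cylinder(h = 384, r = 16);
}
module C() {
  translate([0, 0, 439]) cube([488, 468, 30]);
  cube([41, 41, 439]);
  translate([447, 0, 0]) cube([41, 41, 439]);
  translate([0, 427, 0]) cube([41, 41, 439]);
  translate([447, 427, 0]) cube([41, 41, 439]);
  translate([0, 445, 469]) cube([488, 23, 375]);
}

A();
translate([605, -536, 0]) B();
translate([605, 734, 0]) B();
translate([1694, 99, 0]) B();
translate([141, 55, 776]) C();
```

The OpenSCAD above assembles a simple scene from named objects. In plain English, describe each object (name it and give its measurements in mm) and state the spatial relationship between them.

A is a table: top 1494 mm (x) × 534 mm (y), 27 mm thick, upper face at z = 776 mm, on four 44×44 mm square legs, each inset 16 mm from the nearest pair of top edges, running from z = 0 to the bottom of the top. Four apron rails, 44 mm thick and 99 mm tall, run between adjacent legs with their top edges flush with the underside of the top and their outer faces flush with the legs' outer faces.

B is a four-legged stool. The seat is a 284×336×40 mm slab whose top surface is at z = 424 mm; four round legs, each 32 mm in diameter, run from the floor (z = 0) to the underside of the seat, each leg's axis is inset half a diameter from the nearest pair of seat edges (so the leg's bounding box is flush with the corner).

C is a chair: 488×468 mm seat, 30 mm thick, top at z = 469 mm, on four 41 mm square corner legs flush with the seat edges. A 23 mm thick backrest slab spans the full seat width, extending 375 mm above the seat top, its back face flush with the seat's +y edge.

Three stools sit around the table at the −y, +y, +x sides. The chair is on top of the table.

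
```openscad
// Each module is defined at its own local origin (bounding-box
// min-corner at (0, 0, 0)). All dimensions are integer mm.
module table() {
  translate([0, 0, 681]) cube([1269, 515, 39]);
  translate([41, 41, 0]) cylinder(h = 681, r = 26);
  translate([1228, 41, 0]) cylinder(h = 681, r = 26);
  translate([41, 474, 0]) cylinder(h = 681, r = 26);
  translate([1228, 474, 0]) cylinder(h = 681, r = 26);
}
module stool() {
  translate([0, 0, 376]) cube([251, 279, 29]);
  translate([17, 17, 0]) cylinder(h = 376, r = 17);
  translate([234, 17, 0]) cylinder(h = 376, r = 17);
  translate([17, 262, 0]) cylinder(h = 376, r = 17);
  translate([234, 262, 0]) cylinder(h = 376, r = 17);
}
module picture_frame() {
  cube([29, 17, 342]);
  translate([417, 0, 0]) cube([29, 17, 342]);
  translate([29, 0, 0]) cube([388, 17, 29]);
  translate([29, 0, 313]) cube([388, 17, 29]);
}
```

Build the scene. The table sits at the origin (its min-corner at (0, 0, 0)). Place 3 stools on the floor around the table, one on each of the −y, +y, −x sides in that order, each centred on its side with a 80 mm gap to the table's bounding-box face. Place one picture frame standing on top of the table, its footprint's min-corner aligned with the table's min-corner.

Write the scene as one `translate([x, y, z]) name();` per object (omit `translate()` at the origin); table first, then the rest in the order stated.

table();
translate([509, -359, 0]) stool();
translate([509, 595, 0]) stool();
translate([-331, 118, 0]) stool();
translate([0, 0, 720]) picture_frame();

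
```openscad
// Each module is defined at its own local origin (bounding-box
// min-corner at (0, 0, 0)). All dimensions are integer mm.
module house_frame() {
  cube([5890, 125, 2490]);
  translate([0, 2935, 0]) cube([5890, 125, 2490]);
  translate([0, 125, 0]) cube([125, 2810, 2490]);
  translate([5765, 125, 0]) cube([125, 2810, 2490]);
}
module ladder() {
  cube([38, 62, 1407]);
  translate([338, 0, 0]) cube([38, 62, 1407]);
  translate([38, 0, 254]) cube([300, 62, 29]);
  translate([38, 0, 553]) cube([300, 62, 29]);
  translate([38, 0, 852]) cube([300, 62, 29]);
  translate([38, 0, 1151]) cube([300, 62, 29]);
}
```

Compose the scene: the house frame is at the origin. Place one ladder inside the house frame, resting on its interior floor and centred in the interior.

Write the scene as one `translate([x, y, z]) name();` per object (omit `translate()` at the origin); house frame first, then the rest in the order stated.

house_frame();
translate([2757, 1499, 0]) ladder();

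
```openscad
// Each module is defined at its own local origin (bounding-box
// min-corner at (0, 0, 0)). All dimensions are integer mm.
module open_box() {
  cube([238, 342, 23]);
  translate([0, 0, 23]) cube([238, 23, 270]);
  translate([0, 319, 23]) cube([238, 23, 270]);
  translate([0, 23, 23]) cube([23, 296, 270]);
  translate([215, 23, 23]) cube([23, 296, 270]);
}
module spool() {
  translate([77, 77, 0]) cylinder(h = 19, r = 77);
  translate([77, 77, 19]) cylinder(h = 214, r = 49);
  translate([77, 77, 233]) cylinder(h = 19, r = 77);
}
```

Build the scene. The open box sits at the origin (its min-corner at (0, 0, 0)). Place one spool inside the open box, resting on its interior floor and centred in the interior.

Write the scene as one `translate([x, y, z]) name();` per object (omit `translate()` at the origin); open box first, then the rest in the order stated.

open_box();
translate([42, 94, 23]) spool();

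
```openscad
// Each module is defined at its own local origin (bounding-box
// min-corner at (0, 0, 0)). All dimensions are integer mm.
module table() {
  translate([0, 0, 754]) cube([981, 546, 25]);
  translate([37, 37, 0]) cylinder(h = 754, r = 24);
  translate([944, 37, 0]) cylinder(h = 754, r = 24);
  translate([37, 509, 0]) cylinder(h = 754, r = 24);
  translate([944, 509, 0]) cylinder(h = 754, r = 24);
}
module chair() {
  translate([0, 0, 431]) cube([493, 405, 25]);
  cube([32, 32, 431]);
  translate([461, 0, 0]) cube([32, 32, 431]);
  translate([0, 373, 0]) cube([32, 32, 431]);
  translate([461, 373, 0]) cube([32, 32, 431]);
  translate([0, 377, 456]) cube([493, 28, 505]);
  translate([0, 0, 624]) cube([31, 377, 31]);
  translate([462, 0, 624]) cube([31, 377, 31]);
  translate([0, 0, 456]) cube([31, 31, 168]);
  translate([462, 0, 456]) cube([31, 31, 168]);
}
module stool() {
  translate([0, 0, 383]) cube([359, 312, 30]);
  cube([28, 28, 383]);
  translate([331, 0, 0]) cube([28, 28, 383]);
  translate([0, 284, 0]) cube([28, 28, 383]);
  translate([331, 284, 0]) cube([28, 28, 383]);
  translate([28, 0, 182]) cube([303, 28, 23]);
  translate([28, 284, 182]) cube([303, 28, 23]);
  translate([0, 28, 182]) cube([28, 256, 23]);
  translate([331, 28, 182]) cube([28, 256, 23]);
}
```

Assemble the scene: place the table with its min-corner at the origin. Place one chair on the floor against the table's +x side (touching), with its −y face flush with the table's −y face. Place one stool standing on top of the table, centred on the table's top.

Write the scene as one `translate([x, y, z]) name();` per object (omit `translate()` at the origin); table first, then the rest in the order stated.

table();
translate([981, 0, 0]) chair();
translate([311, 117, 779]) stool();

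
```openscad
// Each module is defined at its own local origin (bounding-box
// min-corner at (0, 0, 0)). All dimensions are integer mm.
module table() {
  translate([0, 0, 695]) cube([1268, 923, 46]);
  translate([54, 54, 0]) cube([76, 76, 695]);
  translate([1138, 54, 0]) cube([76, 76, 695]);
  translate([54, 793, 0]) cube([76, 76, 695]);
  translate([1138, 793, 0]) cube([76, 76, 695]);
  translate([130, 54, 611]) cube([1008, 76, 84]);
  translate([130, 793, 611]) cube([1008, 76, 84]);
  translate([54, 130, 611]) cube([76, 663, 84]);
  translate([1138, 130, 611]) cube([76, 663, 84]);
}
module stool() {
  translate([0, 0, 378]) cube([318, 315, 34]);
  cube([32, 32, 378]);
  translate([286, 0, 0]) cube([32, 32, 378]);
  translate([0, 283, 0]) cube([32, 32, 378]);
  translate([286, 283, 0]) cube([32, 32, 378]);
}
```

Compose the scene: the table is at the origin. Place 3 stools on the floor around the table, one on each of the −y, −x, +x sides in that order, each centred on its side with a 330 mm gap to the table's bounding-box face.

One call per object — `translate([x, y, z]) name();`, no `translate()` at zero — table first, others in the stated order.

table();
translate([475, -645, 0]) stool();
translate([-648, 304, 0]) stool();
translate([1598, 304, 0]) stool();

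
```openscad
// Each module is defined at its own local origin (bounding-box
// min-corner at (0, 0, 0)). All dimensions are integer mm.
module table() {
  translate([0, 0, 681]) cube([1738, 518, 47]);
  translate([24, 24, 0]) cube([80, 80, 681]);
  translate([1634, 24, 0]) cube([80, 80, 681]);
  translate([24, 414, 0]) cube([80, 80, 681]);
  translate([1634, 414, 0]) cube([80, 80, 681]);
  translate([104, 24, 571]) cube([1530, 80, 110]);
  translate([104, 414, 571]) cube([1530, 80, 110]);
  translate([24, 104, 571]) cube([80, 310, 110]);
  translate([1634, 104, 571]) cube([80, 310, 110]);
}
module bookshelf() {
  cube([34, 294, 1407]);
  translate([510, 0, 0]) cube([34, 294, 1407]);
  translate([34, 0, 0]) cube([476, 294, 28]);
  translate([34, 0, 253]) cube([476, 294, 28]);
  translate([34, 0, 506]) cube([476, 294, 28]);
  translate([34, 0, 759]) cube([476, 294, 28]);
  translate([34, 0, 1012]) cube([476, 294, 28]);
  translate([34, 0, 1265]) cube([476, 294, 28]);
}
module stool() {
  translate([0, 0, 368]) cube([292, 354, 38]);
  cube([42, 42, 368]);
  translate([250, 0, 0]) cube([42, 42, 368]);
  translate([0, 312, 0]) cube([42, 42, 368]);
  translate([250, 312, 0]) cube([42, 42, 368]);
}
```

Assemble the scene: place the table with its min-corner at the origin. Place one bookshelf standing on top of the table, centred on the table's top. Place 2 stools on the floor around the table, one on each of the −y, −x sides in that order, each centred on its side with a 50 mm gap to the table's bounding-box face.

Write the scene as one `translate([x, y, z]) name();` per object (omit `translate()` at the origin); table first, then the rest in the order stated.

table();
translate([597, 112, 728]) bookshelf();
translate([723, -404, 0]) stool();
translate([-342, 82, 0]) stool();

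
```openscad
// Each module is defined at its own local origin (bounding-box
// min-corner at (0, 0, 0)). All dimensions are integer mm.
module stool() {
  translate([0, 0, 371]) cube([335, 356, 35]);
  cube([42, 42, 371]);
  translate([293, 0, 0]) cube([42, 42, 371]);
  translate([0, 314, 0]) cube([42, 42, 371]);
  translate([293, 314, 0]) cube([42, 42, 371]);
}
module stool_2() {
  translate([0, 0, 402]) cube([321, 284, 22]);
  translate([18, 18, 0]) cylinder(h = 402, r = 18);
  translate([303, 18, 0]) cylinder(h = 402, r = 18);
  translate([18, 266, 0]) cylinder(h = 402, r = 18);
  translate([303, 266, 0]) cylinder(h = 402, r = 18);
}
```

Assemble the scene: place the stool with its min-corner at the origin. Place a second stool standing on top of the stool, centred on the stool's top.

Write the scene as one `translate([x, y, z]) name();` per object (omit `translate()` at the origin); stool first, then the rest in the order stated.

stool();
translate([7, 36, 406]) stool_2();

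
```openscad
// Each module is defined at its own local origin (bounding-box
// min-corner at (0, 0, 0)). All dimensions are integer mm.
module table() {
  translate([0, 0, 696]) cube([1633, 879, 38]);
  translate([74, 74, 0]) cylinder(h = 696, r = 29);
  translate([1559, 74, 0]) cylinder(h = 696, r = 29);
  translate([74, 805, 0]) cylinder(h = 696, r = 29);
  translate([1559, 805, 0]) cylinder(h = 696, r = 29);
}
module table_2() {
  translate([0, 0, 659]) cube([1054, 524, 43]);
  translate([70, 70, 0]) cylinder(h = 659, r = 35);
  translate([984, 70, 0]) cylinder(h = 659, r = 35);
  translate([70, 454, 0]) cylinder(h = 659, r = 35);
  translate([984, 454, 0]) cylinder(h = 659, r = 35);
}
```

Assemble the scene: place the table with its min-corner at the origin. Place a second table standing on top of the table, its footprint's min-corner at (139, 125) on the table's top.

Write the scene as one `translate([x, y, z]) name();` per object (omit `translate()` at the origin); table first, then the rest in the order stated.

table();
translate([139, 125, 734]) table_2();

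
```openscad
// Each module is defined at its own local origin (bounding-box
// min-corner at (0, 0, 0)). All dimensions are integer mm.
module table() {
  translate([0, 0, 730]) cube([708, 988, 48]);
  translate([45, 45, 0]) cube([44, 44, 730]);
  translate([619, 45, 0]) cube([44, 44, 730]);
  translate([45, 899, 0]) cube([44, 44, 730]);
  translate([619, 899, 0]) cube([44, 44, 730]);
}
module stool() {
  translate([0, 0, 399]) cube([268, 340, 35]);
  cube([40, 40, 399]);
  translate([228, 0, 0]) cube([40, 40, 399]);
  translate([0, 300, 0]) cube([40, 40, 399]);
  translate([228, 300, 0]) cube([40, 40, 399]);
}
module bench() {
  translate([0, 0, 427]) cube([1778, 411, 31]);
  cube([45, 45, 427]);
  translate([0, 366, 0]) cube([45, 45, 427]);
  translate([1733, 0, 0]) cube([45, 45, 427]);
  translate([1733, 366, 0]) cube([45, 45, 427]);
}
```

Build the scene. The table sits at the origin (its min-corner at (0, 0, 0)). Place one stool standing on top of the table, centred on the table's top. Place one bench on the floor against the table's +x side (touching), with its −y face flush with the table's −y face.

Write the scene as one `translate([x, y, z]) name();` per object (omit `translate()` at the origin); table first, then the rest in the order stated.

table();
translate([220, 324, 778]) stool();
translate([708, 0, 0]) bench();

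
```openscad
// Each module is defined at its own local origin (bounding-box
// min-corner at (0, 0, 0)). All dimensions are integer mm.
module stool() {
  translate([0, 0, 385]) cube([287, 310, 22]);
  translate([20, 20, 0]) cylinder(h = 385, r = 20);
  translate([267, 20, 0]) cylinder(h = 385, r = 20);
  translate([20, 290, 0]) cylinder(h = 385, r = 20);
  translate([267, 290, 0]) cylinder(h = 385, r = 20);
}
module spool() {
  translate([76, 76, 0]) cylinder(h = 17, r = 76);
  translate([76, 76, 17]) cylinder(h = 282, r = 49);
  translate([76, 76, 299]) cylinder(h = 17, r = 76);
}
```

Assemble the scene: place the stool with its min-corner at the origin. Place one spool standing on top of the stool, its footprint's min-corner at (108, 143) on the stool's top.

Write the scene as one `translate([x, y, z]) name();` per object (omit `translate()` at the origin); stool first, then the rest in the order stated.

stool();
translate([108, 143, 407]) spool();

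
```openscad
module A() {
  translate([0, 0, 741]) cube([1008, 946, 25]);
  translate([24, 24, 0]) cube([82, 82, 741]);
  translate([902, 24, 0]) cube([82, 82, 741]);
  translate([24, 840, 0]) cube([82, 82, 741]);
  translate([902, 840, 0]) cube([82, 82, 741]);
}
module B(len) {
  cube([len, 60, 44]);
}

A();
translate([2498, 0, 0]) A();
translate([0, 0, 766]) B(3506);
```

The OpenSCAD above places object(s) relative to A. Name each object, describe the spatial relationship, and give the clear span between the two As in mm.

A is a table. B is a beam. A beam spans the tops of two tables. The clear span between the two tables is 1490 mm.

Second table starts at x = 2498; first ends at x = 1008; clear span = 2498 − 1008 = 1490 mm.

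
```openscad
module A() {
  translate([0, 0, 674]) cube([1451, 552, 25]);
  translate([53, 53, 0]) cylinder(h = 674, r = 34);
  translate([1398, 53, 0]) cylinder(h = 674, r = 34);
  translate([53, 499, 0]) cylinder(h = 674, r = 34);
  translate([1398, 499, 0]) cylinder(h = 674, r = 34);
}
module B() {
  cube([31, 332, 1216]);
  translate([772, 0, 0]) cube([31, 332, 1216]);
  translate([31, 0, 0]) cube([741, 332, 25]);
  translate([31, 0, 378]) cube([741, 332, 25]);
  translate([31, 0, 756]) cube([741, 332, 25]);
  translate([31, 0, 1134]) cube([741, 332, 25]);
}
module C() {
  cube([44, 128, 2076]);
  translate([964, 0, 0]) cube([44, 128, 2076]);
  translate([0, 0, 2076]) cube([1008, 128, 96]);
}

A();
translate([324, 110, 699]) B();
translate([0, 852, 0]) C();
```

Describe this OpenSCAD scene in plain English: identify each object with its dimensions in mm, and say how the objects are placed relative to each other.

A is a table: top 1451 mm (x) × 552 mm (y), 25 mm thick, upper face at z = 699 mm, on four round legs of 68 mm diameter, each leg's bounding box inset 19 mm from the nearest pair of top edges, running from z = 0 to the bottom of the top.

B is a bookshelf 803 mm wide overall, 332 mm deep and 1216 mm tall. The two sides are 31 mm thick vertical panels. 4 horizontal shelves of 25 mm thickness span between the inner faces of the sides; the lowest shelf sits on the floor and shelves are stacked with a clear vertical gap of 353 mm between each pair.

C is a door frame. The clear opening is 920 mm wide and 2076 mm high. Two 44 mm wide jambs, 128 mm deep, stand either side of the opening from the floor to the top of the opening. A 96 mm thick head sits across the top of both jambs, spanning the full outside width of the frame.

The bookshelf is on top of the table, centred. The door frame is on the floor beside the table on its +y side.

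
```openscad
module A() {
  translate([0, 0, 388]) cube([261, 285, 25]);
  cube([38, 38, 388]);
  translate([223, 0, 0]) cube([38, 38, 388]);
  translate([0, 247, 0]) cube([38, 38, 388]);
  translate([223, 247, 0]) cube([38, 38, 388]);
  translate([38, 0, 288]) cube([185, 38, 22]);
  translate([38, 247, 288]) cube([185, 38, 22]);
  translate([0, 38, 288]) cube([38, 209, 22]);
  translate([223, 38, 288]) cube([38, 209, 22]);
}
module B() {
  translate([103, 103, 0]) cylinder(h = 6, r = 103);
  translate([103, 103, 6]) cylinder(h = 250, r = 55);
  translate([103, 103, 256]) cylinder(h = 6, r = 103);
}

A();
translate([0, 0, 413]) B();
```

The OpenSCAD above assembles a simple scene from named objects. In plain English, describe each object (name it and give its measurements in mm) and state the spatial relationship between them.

A is a four-legged stool. The seat is 261×285 mm, 25 mm thick, top at z = 413 mm. It stands on four square legs, each 38×38 mm in cross-section, from z = 0 to the seat underside, each flush with a corner of the seat. Four stretchers, 38 mm wide and 22 mm tall, connect adjacent legs with their undersides at z = 288 mm, each running between the inner faces of the legs it joins and aligned with the legs' outer faces on the other axis.

B is a spool: two coaxial disc flanges of radius 103 mm and thickness 6 mm, joined by a core cylinder of radius 55 mm and height 250 mm. The lower flange rests on z = 0 and the three cylinders share a vertical axis.

The spool is on top of the stool.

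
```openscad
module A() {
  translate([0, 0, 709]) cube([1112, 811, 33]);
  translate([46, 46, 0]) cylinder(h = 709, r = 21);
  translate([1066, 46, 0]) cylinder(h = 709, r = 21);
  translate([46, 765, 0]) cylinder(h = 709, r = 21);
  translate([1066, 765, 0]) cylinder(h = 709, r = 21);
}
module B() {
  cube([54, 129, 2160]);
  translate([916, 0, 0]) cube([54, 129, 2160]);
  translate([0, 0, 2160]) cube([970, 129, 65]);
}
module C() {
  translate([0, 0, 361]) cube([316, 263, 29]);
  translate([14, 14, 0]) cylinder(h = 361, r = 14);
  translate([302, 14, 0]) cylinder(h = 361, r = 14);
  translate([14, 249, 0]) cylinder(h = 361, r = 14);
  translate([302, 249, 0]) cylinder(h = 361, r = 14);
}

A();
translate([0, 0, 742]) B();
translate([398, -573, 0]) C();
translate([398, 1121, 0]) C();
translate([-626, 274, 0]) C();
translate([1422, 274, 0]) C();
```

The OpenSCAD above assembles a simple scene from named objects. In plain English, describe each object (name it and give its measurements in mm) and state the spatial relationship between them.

A is a rectangular dining table. The top is 1112×811×33 mm with its upper surface at z = 742 mm. It stands on four round legs of 42 mm diameter, each leg's bounding box inset 25 mm from the nearest pair of top edges, running from the floor to the underside of the top.

B is a rectangular door frame: two vertical jambs of 54×129 mm section, 2160 mm tall, with a clear opening 862 mm wide between their inner faces. A header 65 mm tall and 129 mm deep lies on top of the jambs and spans the full outside width.

C is a four-legged stool. The seat is 316×263 mm, 29 mm thick, top at z = 390 mm. It stands on four round legs, each 28 mm in diameter, from z = 0 to the seat underside, each leg's axis is inset half a diameter from the nearest pair of seat edges (so the leg's bounding box is flush with the corner).

The door frame is on top of the table. Four stools sit around the table at the −y, +y, −x, +x sides.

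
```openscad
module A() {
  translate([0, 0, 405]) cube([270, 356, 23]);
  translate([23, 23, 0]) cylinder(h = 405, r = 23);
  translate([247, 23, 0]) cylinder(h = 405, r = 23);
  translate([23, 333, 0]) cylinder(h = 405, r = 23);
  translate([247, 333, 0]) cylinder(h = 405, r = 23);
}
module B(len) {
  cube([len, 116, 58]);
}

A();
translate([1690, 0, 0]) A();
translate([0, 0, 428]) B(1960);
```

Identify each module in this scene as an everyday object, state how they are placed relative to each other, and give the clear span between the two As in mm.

Second stool starts at x = 1690; first ends at x = 270; clear span = 1690 − 270 = 1420 mm.

A is a stool. B is a beam. A beam spans the tops of two stools. The clear span between the two stools is 1420 mm.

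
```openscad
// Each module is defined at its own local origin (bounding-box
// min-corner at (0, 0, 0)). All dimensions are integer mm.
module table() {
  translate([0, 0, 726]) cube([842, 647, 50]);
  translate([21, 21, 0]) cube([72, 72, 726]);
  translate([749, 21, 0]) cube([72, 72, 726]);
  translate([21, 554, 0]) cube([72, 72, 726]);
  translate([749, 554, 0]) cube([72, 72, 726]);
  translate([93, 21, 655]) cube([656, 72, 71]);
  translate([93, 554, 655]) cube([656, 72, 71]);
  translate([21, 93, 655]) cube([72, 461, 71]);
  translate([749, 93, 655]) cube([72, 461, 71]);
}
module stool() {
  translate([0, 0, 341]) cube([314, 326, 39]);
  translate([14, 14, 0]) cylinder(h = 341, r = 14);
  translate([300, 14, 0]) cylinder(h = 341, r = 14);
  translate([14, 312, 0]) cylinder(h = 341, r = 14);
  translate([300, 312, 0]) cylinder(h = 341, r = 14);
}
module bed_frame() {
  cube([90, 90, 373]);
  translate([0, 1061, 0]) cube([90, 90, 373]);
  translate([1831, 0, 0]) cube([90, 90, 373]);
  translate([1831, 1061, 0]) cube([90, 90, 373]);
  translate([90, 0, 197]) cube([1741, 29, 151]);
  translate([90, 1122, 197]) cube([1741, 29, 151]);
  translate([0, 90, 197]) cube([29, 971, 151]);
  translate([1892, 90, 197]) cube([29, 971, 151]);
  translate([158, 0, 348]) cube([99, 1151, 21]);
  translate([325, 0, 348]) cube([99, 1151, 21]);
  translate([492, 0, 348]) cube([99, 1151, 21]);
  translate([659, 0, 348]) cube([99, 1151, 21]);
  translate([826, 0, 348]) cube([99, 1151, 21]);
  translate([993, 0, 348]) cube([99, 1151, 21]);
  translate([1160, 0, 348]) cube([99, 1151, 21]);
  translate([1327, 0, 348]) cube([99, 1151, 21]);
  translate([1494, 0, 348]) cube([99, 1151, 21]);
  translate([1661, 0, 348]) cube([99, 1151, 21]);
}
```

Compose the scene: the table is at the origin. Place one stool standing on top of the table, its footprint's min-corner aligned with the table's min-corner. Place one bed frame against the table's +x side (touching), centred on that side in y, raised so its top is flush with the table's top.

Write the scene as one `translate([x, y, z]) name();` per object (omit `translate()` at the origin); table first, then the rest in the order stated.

table();
translate([0, 0, 776]) stool();
translate([842, -252, 403]) bed_frame();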